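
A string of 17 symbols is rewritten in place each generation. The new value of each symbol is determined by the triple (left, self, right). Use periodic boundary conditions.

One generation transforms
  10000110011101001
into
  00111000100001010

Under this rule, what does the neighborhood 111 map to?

0

At position 10 the neighborhood is 111; the next row has 0 there.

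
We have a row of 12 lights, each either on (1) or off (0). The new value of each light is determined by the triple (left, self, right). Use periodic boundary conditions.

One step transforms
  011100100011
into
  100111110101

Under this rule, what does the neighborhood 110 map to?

At position 3 the neighborhood is 110; the next row has 1 there.

1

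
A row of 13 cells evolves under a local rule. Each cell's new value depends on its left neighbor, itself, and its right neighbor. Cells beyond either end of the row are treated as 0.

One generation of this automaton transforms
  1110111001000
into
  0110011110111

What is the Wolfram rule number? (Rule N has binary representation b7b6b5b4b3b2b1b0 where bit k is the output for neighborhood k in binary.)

position 1: 111 → 1  (bit 7 = 1)
position 2: 110 → 1  (bit 6 = 1)
position 3: 101 → 0  (bit 5 = 0)
position 7: 100 → 1  (bit 4 = 1)
position 0: 011 → 0  (bit 3 = 0)
position 9: 010 → 0  (bit 2 = 0)
position 8: 001 → 1  (bit 1 = 1)
position 11: 000 → 1  (bit 0 = 1)
bits b7..b0 = 11010011 = 211

211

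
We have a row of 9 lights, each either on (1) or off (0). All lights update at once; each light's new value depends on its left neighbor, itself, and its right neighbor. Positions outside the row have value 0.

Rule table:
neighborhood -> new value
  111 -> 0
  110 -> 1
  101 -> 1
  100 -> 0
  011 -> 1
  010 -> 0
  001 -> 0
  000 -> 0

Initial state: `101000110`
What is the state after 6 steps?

000000110

010000110
000000110
000000110  (fixed point — unchanged through step 6)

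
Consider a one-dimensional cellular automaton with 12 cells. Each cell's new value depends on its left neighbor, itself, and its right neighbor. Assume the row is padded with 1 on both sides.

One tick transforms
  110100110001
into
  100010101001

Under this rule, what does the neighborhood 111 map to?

At position 0 the neighborhood is 111; the next row has 1 there.

1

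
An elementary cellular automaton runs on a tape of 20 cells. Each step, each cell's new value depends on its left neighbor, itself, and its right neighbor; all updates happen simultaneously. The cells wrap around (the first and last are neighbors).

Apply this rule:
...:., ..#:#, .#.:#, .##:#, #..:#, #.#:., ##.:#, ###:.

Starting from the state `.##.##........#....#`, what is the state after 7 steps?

.##.#.#.#..#.#.##.##

.##.###......###..##
.##.#.##....##.#####
.##.#.###..###.#...#
.##.#.#.####.#.##.##
.##.#.#.#..#.#.##.##
.##.#.#.####.#.##.##  (repeats step 4; period 2)
step 7: .##.#.#.#..#.#.##.##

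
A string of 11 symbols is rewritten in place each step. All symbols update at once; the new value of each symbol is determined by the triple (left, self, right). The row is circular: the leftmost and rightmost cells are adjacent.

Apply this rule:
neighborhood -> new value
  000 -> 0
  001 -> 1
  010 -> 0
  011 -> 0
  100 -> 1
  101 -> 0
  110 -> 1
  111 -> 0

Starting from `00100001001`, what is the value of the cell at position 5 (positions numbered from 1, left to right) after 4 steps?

11010010110
01001100010
10110110101
10010010000
position 5 holds 0

0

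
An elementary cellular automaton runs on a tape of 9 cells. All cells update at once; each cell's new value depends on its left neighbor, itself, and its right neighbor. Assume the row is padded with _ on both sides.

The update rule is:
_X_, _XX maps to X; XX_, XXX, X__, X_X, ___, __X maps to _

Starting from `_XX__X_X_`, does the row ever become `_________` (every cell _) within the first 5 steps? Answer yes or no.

step 1: _X___X_X_
step 2: _X___X_X_  (fixed point — unchanged through step 5)
step 5 is _X___X_X_, still not uniform _

no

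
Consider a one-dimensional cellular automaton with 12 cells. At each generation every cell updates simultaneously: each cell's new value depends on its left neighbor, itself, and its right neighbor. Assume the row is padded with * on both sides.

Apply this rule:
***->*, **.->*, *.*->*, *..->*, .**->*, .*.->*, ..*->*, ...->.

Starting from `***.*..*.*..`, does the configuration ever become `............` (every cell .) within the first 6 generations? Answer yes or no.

no

************
************  (fixed point — unchanged through generation 6)
generation 6 is ************, still not uniform .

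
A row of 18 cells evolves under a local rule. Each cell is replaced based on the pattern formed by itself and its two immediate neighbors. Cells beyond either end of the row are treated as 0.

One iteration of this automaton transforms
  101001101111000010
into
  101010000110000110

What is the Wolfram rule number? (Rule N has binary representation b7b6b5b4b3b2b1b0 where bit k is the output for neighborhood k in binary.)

134

position 9: 111 → 1  (bit 7 = 1)
position 6: 110 → 0  (bit 6 = 0)
position 1: 101 → 0  (bit 5 = 0)
position 3: 100 → 0  (bit 4 = 0)
position 5: 011 → 0  (bit 3 = 0)
position 0: 010 → 1  (bit 2 = 1)
position 4: 001 → 1  (bit 1 = 1)
position 13: 000 → 0  (bit 0 = 0)
bits b7..b0 = 10000110 = 134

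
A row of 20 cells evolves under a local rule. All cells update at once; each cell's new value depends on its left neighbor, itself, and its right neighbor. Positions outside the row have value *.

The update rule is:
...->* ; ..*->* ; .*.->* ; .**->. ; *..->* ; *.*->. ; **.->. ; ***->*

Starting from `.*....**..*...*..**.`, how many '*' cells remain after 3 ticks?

.*****..*********...
..***.**.*******.***
**.*......*****...**
count of *: 10

10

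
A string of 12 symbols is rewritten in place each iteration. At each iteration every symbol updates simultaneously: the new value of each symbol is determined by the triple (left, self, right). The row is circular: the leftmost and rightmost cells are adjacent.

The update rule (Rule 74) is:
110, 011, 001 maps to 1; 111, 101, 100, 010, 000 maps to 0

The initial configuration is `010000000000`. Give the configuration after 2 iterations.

iteration 1: 100000000000
iteration 2: 000000000001

000000000001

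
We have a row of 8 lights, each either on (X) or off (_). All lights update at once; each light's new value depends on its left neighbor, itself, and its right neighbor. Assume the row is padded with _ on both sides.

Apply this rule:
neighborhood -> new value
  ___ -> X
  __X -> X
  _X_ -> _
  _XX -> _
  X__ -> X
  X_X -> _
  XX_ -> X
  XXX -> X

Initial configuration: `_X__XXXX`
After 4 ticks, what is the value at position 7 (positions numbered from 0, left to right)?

X_XX_XXX
___X__XX
XXX_XX_X
_XX__X__
position 7 holds _

_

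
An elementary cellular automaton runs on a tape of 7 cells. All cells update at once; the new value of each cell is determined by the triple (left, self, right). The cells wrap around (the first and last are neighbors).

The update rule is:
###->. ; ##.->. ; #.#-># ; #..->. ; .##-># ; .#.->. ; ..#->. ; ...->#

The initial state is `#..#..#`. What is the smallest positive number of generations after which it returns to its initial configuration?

......#
.####..
.#....#
#..##..
...#...
##...##
...#.#.
##..#..
#......
..####.
#.#....
.#..##.
....#..
###...#
....#.#
.##..#.
.#.....
...####
.#.#...
..#..##
.....#.
####...
#....#.
..##..#
..#....
#...###
..#.#..
#..#..#

28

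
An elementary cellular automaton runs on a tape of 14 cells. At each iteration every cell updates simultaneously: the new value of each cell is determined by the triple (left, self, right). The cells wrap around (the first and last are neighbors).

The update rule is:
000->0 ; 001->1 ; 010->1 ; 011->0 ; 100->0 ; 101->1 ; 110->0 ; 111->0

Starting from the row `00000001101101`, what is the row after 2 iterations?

00000010010011
00000110110100

00000110110100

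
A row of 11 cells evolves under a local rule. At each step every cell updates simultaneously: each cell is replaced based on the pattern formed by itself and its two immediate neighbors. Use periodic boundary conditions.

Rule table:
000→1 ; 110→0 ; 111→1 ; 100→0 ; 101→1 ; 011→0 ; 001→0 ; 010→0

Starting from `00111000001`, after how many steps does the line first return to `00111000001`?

00010011100
11000001001
10011100000
00001001110
11100000100
01001110000
00000100111
01110000010
00100111000
10000010011
00111000001

11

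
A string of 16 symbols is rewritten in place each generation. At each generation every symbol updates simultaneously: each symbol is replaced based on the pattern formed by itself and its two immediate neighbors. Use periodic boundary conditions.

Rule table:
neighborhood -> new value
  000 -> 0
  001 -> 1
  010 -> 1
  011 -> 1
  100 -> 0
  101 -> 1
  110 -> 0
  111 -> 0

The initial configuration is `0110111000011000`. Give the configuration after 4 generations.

generation 1: 1101100000110000
generation 2: 1011000001100001
generation 3: 0110000011000011
generation 4: 1100000110000110

1100000110000110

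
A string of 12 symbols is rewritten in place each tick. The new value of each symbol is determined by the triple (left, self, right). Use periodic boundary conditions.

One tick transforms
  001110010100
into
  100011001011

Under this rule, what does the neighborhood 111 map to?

At position 3 the neighborhood is 111; the next row has 0 there.

0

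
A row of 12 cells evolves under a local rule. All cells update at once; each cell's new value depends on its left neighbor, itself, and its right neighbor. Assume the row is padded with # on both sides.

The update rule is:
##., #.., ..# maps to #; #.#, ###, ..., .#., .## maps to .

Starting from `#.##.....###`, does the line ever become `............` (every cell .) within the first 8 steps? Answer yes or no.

step 1: #..##...#...
step 2: ###.##.#.#.#
step 3: ..#..#......
step 4: ##.##.#....#
step 5: .#..#..#..#.
step 6: ..##.##.##..
step 7: ##.#..#..###
step 8: .#..##.##...
step 8 is .#..##.##..., still not uniform .

no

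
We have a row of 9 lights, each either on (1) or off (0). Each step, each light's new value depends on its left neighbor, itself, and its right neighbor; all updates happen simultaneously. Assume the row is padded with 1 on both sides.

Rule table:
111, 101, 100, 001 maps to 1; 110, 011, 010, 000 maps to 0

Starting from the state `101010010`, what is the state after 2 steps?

101010010

010101101
101010010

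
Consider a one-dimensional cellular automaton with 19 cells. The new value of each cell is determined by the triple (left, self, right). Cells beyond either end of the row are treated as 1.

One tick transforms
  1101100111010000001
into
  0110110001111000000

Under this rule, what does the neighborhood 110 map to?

1

At position 1 the neighborhood is 110; the next row has 1 there.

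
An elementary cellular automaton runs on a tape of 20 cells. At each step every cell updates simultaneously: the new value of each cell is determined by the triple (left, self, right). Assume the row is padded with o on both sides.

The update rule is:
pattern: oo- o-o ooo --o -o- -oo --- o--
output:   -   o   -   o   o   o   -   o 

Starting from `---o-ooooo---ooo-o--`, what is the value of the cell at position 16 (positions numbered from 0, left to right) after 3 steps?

step 1: o-oooo----o-oo--oooo
step 2: -oo---o--oooo-ooo---
step 3: oo-o-ooooo---oo--o-o
position 16 holds -

-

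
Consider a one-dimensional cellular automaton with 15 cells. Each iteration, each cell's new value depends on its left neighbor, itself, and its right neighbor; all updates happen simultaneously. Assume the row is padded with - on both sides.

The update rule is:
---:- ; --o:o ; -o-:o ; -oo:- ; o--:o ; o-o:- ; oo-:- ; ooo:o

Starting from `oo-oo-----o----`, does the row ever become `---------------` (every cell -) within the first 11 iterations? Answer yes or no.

-----o---ooo---
----ooo-o-o-o--
---o-o--o-o-oo-
--oo-oooo-o---o
-o----oo--oo-oo
ooo--o--oo-----
-o-ooooo--o----
oo--ooo-oooo---
--oo-o---oo-o--
-o---oo-o---oo-
ooo-o---oo-o--o
iteration 11 is ooo-o---oo-o--o, still not uniform -

no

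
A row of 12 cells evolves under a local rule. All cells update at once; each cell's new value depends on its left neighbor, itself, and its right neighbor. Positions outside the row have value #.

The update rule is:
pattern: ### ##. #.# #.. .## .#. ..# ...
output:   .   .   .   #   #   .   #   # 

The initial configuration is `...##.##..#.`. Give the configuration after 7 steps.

step 1: ####..#.##..
step 2: ....##..#.##
step 3: #####.##..#.
step 4: ......#.##..
step 5: ######..#.##
step 6: ......##..#.
step 7: #######.##..

#######.##..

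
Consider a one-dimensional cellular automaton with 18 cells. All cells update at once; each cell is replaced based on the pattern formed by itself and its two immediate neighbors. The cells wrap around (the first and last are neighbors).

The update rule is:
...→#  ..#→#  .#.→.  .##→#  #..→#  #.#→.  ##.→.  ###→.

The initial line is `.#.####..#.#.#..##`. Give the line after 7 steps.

##....#....#.....#

step 1: ...#...##.....###.
step 2: ###.####.######..#
step 3: ....#....#.....###
step 4: ####.####.######..
step 5: #....#....#.....##
step 6: .####.####.######.
step 7: ##....#....#.....#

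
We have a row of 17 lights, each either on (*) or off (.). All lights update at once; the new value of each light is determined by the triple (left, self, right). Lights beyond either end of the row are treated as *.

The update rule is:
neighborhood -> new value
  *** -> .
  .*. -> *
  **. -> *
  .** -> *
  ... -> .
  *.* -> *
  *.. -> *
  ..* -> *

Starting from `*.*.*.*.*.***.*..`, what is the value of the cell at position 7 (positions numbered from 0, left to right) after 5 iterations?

iteration 1: ***********.*****
iteration 2: ..........***....
iteration 3: *........**.**..*
iteration 4: **......*********
iteration 5: .**....**........
position 7 holds *

*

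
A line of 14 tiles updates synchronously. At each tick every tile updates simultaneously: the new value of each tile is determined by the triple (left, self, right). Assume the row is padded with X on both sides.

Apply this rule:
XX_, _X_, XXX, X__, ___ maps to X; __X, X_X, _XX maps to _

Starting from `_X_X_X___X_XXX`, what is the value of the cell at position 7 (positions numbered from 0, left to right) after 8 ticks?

X

_X_X_XXX_X__XX
_X_X__XX_XX__X
_X_XX__X__XX__
_X__XX_XX__XX_
_XX__X__XX__X_
__XX_XX__XX_X_
X__X__XX__X_X_
XX_XX__XX_X_X_
position 7 holds X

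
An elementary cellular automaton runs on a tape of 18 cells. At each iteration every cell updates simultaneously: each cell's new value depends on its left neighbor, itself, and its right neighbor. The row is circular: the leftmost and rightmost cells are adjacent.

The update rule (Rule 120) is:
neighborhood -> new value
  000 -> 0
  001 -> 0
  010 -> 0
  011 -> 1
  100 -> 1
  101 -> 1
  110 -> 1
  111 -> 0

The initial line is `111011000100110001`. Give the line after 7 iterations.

111001111011101001

001111100010111001
101000110001101100
010100111001111110
001010101101000011
100101011110100011
110010110011010010
111001111011101001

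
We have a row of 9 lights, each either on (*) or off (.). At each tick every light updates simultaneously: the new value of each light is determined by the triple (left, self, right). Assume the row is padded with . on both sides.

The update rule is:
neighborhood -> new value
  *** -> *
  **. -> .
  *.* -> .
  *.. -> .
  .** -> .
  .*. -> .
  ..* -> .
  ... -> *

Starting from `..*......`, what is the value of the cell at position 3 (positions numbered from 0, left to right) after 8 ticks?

*

*...*****
..*..***.
*.....*..
..***...*
*..*..*..
........*
*******..
.*****..*
position 3 holds *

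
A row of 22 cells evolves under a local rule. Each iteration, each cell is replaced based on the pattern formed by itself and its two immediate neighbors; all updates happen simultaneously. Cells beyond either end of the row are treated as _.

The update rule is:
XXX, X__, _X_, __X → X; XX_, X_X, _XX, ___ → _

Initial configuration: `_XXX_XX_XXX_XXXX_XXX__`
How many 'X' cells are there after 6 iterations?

X_X______X___XX___X_X_
X_XX____XXX_X__X_XX_XX
X___X__X_X__XXXX______
XX_XXXXX_XXX_XX_X_____
____XXX___X_____XX____
___X_X_X_XXX___X__X___
count of X: 8

8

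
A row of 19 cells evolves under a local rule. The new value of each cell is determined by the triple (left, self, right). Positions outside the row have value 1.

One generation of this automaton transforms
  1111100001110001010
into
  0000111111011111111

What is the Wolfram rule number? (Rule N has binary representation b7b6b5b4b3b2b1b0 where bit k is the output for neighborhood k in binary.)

127

position 0: 111 → 0  (bit 7 = 0)
position 4: 110 → 1  (bit 6 = 1)
position 16: 101 → 1  (bit 5 = 1)
position 5: 100 → 1  (bit 4 = 1)
position 9: 011 → 1  (bit 3 = 1)
position 15: 010 → 1  (bit 2 = 1)
position 8: 001 → 1  (bit 1 = 1)
position 6: 000 → 1  (bit 0 = 1)
bits b7..b0 = 01111111 = 127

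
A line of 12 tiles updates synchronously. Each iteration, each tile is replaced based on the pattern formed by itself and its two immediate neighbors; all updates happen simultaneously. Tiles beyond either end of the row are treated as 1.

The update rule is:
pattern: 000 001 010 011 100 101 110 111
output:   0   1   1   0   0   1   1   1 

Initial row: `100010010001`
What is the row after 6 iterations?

111111101111

100110110010
101011010111
111101111011
111110111101
111111011110
111111101111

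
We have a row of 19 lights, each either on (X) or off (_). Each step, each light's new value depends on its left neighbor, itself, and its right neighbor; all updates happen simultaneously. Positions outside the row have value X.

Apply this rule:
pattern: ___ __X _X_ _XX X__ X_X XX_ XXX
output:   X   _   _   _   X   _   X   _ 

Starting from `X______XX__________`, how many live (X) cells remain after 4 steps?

step 1: XXXXXX__XXXXXXXXXX_
step 2: _____XX__________X_
step 3: XXXX__XXXXXXXXXX___
step 4: ___XX__________XXX_
count of X: 5

5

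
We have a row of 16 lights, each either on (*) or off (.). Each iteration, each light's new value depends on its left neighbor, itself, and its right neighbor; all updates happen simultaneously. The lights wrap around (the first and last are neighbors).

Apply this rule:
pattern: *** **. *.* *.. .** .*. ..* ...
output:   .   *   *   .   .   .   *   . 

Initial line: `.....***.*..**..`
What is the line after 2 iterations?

...*..*.*.*.*...

....*..**..*.*..
...*..*.*.*.*...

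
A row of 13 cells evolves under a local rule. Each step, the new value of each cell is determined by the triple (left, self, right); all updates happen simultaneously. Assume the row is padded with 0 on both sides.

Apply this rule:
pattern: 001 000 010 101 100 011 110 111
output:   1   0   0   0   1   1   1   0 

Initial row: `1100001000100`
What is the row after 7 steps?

0100001111010

step 1: 1110010101010
step 2: 1011100000001
step 3: 0010110000010
step 4: 0100111000101
step 5: 1011101101000
step 6: 0010101100100
step 7: 0100001111010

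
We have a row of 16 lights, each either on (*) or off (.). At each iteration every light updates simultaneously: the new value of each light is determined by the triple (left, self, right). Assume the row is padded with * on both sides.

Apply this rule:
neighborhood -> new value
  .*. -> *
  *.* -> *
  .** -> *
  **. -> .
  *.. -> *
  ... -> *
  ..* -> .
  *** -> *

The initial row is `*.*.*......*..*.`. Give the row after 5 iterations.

******.**.******

.*********.**.**
*********.**.***
********.**.****
*******.**.*****
******.**.******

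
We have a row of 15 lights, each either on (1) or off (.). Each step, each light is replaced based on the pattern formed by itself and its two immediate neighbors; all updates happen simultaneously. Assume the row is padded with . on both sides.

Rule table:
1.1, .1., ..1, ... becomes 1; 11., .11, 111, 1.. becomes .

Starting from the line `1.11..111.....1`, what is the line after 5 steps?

step 1: 11...1....11111
step 2: ...111.111.....
step 3: 111...1....1111
step 4: ....111.111....
step 5: 1111...1....111

1111...1....111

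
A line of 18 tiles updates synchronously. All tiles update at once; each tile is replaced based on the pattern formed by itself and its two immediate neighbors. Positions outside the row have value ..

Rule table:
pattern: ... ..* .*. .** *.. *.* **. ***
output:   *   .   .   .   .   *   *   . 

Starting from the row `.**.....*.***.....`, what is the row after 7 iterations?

....*...*..*****..

iteration 1: ..*.***..*..*.****
iteration 2: *..*..*......*...*
iteration 3: ........****...*..
iteration 4: *******....*.*...*
iteration 5: ......*.**..*..*..
iteration 6: *****..*.*.......*
iteration 7: ....*...*..*****..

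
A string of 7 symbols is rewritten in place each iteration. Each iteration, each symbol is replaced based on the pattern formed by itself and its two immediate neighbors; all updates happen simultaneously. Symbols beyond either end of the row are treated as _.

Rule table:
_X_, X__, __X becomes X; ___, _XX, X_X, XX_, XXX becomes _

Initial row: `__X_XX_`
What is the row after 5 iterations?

_XX___X
X__X_XX
XXXX___
____X__
___XXX_

___XXX_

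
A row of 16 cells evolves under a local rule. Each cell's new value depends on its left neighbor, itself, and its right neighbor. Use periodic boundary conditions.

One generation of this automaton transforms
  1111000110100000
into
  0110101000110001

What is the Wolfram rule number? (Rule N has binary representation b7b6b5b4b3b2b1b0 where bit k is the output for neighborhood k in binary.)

150

position 1: 111 → 1  (bit 7 = 1)
position 3: 110 → 0  (bit 6 = 0)
position 9: 101 → 0  (bit 5 = 0)
position 4: 100 → 1  (bit 4 = 1)
position 0: 011 → 0  (bit 3 = 0)
position 10: 010 → 1  (bit 2 = 1)
position 6: 001 → 1  (bit 1 = 1)
position 5: 000 → 0  (bit 0 = 0)
bits b7..b0 = 10010110 = 150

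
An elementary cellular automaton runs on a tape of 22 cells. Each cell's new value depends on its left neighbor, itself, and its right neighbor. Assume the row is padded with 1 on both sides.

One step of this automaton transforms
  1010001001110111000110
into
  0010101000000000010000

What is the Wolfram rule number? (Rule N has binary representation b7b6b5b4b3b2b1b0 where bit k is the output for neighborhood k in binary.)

position 10: 111 → 0  (bit 7 = 0)
position 0: 110 → 0  (bit 6 = 0)
position 1: 101 → 0  (bit 5 = 0)
position 3: 100 → 0  (bit 4 = 0)
position 9: 011 → 0  (bit 3 = 0)
position 2: 010 → 1  (bit 2 = 1)
position 5: 001 → 0  (bit 1 = 0)
position 4: 000 → 1  (bit 0 = 1)
bits b7..b0 = 00000101 = 5

5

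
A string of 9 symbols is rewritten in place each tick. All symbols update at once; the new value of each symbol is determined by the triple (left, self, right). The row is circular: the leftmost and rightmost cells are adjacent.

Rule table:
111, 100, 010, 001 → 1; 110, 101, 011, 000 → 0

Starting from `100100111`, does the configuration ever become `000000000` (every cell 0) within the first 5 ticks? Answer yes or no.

no

tick 1: 011111011
tick 2: 001110000
tick 3: 010101000
tick 4: 110101100
tick 5: 000100011
tick 5 is 000100011, still not uniform 0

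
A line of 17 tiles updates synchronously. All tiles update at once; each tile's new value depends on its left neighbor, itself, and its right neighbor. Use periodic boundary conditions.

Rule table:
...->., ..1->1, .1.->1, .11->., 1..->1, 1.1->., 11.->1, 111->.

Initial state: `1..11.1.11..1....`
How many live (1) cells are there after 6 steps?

step 1: 111.1.1..11111..1
step 2: ..1.1.111....111.
step 3: .11.1...11..1..11
step 4: ..1.11.1.111111.1
step 5: 111..1.1......1.1
step 6: ..1111.11....11..
count of 1: 8

8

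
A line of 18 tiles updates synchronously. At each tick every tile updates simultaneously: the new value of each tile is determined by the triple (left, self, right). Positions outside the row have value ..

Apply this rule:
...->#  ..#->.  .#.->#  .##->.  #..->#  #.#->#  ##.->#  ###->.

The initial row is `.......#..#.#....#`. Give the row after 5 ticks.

##..##..####...###

######.##.######.#
.....##.##.....###
####..##.#####...#
...##..##....###.#
##..##..####...###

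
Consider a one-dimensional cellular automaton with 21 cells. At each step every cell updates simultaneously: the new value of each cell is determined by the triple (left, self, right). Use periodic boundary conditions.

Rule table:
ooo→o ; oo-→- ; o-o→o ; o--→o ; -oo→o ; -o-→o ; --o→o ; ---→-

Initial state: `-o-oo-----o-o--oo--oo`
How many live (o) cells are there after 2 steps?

17

oooo-o---ooooooo-ooo-
ooo-ooo-ooooooo-ooo-o
count of o: 17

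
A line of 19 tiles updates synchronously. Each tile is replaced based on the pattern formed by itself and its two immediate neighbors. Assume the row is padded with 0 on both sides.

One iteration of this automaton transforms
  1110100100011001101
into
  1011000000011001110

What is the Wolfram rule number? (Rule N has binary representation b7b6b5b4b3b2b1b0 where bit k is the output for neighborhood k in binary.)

position 1: 111 → 0  (bit 7 = 0)
position 2: 110 → 1  (bit 6 = 1)
position 3: 101 → 1  (bit 5 = 1)
position 5: 100 → 0  (bit 4 = 0)
position 0: 011 → 1  (bit 3 = 1)
position 4: 010 → 0  (bit 2 = 0)
position 6: 001 → 0  (bit 1 = 0)
position 9: 000 → 0  (bit 0 = 0)
bits b7..b0 = 01101000 = 104

104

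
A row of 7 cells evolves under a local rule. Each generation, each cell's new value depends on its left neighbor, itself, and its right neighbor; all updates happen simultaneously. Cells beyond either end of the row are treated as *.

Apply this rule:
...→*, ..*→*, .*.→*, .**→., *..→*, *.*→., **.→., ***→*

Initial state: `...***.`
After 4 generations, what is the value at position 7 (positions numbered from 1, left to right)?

***.*..
**..***
*.**.**
......*
position 7 holds *

*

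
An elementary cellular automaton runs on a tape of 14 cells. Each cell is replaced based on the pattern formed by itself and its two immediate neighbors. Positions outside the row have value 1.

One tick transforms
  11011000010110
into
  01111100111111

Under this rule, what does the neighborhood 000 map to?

0

At position 6 the neighborhood is 000; the next row has 0 there.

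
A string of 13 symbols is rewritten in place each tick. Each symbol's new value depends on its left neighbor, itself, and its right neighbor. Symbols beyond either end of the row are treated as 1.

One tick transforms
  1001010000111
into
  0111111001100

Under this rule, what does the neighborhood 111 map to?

At position 11 the neighborhood is 111; the next row has 0 there.

0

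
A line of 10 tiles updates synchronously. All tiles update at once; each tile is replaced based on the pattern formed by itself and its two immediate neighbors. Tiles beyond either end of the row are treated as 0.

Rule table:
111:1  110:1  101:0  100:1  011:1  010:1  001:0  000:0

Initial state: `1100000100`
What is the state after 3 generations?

1111100111

1110000110
1111000111
1111100111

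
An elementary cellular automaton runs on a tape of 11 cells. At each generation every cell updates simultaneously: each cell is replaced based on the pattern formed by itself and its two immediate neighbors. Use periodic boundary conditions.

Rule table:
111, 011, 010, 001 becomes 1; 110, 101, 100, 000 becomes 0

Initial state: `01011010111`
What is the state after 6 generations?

01001101011

01010010110
11010110100
10010100101
00110101101
01100101001
01001101011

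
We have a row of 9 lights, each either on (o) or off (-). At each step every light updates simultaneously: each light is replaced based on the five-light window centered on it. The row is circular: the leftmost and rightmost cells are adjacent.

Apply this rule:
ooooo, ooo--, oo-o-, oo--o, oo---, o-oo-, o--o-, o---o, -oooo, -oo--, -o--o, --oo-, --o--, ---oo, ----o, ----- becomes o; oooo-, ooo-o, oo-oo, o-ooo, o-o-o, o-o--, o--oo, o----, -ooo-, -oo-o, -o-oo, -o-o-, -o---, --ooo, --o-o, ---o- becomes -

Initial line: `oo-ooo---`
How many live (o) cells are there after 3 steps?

3

o----oooo
oo-oo-oo-
o--o--o--
count of o: 3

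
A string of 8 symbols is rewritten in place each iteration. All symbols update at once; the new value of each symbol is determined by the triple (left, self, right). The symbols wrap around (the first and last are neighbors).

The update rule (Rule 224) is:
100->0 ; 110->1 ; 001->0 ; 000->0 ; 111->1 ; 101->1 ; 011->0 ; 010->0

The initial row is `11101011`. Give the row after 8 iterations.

11101011

11110101
11111010
01111101
10111110
01011111
10101111
11010111
11101011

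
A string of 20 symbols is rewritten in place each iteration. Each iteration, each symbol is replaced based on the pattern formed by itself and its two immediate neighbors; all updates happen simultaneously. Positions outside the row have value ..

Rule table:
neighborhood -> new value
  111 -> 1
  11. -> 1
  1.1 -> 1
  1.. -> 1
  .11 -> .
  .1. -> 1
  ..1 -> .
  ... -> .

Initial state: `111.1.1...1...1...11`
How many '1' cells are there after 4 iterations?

.1111111..11..11...1
..1111111..11..11..1
...1111111..11..11.1
....1111111..11..111
count of 1: 12

12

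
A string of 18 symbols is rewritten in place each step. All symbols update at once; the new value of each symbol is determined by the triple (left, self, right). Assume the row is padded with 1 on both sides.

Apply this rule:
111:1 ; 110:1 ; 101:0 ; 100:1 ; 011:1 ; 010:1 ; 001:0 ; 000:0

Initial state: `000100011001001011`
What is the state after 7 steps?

100110011101101011
110111011101101011
110111011101101011  (fixed point — unchanged through step 7)

110111011101101011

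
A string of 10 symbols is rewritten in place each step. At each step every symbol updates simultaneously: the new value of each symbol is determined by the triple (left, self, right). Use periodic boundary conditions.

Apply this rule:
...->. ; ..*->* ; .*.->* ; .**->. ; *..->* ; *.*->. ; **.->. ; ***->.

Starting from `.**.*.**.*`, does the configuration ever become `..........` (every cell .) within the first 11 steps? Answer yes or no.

yes

step 1: ....*....*
step 2: *..***..**
step 3: .**...**..
step 4: *..*.*..*.
step 5: ****.****.
step 6: ..........
all cells are . at step 6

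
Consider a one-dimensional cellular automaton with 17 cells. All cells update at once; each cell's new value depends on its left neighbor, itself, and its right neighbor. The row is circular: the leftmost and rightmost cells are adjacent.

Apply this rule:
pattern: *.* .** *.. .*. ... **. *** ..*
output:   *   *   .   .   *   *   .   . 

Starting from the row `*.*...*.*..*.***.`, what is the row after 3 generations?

*.******.****....

.*..*..*....**.**
*........**.*****
*.******.****....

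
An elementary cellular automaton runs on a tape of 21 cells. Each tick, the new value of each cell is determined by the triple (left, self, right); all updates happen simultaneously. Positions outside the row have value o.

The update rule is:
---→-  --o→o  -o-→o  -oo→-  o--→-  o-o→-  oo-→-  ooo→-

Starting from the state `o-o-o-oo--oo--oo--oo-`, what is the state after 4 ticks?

--o-o----o---o---o---
-oo-o---oo--oo--oo--o
----o--o---o---o---o-
---oo-oo--oo--oo--oo-

---oo-oo--oo--oo--oo-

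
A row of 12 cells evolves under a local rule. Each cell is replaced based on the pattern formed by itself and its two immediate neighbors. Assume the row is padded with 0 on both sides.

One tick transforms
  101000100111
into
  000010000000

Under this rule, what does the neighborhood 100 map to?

At position 3 the neighborhood is 100; the next row has 0 there.

0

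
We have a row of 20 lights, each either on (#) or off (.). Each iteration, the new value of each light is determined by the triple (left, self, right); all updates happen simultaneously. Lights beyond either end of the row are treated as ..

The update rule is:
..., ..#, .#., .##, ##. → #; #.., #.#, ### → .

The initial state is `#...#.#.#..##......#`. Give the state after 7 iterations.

#.#.#.#.#.#.#.#.#.##

#.###.#.#.###.######
#.#.#.#.#.#.#.#....#
#.#.#.#.#.#.#.#.####
#.#.#.#.#.#.#.#.#..#
#.#.#.#.#.#.#.#.#.##
#.#.#.#.#.#.#.#.#.##  (fixed point — unchanged through iteration 7)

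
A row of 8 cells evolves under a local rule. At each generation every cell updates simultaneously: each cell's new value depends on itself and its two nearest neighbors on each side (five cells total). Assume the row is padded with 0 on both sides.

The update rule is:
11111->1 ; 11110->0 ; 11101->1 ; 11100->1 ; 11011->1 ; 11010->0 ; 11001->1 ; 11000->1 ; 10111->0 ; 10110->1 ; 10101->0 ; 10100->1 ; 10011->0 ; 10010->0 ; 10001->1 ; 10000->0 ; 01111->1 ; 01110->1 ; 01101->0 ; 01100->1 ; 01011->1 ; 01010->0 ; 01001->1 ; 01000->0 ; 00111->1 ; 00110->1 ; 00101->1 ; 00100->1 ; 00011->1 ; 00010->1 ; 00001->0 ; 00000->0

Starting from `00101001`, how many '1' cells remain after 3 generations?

generation 1: 01101101
generation 2: 11011001
generation 3: 10111101
count of 1: 6

6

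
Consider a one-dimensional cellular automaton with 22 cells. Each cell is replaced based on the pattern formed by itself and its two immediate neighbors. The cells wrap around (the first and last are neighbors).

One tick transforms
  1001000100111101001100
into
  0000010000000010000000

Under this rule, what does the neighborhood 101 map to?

At position 14 the neighborhood is 101; the next row has 1 there.

1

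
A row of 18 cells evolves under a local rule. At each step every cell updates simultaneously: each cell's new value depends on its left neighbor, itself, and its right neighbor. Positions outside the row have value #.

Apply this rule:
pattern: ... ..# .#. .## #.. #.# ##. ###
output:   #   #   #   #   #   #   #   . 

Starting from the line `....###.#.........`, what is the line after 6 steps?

....###...........

#####.############
....###...........
#####.############  (repeats step 1; period 2)
step 6: ....###...........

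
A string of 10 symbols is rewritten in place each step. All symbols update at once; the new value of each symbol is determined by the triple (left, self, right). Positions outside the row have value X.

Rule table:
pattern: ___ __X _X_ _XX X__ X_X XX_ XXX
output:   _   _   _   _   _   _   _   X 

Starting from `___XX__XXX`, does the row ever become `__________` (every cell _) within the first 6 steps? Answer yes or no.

________XX
_________X
__________
all cells are _ at step 3

yes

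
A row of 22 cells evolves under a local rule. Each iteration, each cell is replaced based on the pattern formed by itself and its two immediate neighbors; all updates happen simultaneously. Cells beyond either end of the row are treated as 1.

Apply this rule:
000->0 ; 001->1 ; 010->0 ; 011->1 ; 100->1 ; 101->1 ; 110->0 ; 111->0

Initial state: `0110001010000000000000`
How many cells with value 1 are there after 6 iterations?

11

1101010101000000000001
0010101010100000000011
1101010101010000000110
0010101010101000001101
1101010101010100011011
0010101010101010110110
count of 1: 11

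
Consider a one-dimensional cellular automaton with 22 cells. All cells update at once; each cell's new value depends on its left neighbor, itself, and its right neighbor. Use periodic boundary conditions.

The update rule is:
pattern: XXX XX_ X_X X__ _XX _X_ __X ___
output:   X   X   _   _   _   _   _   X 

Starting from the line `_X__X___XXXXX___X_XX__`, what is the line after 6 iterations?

______X_____X__XXXX___

______X__XXXX_X____X_X
_XXXX_____XXX___XX____
__XXX_XXX__XX_X__X_XXX
___XX__XX___X_______XX
_X__X___X_X___XXXXX__X
______X_____X__XXXX___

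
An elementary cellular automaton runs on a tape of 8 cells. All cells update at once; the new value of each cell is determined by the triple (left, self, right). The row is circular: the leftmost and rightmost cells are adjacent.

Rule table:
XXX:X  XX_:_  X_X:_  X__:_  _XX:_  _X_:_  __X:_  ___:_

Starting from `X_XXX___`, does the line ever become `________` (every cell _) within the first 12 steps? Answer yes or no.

yes

___X____
________
all cells are _ at step 2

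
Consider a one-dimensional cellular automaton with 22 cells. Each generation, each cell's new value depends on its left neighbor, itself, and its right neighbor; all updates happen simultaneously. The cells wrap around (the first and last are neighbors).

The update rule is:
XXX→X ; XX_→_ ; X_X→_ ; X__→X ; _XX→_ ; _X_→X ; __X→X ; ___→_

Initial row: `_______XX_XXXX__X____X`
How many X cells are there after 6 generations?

12

X_____X____XX_XXXX__XX
_X___XXX__X____XX_XX_X
_XX_X_X_XXXX__X______X
____X_X__XX_XXXX____XX
X__XX_XXX____XX_X__X__
XXX____X_X__X___XXXXXX
count of X: 12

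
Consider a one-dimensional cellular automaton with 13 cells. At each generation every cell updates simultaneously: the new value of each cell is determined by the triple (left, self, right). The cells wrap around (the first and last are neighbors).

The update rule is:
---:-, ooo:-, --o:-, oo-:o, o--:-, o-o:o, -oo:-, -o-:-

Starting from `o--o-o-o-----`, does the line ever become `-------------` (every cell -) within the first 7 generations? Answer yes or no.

yes

generation 1: ----o-o------
generation 2: -----o-------
generation 3: -------------
all cells are - at generation 3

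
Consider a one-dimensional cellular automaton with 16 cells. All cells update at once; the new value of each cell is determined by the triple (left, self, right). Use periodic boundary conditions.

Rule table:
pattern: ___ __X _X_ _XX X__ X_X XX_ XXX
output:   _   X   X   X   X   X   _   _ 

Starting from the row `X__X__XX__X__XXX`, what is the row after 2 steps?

_XXXXXX_XXXXXX__
XX_____XX_____X_

XX_____XX_____X_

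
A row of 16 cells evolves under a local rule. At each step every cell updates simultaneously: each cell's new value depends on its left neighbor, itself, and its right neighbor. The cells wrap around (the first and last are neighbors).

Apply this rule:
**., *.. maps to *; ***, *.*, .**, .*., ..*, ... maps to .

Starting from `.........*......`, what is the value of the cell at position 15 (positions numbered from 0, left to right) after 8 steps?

..........*.....
...........*....
............*...
.............*..
..............*.
...............*
*...............
.*..............
position 15 holds .

.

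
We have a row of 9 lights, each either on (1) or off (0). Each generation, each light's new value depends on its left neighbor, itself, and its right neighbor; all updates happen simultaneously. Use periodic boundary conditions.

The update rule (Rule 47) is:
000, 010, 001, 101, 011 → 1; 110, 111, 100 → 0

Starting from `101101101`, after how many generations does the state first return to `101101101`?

generation 1: 011011011
generation 2: 110110110
generation 3: 101101101

3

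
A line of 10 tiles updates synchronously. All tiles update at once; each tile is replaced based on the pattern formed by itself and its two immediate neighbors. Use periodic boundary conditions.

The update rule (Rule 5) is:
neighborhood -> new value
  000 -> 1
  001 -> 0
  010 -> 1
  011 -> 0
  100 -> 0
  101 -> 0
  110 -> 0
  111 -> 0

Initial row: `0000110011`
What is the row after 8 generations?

0000111111

0110000000
0000111111
0110000000  (repeats generation 1; period 2)
generation 8: 0000111111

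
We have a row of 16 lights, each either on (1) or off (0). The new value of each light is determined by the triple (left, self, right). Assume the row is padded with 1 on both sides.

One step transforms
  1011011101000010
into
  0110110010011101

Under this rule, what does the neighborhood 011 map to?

1

At position 2 the neighborhood is 011; the next row has 1 there.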